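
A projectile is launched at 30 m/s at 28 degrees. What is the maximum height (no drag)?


H = (v0*sin(theta))^2 / (2g) = (30*sin(28°))^2 / (2*9.81) = 10.11 m

10.11 m


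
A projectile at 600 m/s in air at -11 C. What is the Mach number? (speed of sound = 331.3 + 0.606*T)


a = 331.3 + 0.606*(-11) = 324.634 m/s
M = v/a = 600/324.634 = 1.848

1.848


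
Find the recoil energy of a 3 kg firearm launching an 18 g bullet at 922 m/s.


v_r = m_p*v_p/m_gun = 0.018*922/3 = 5.532 m/s, E_r = 0.5*m_gun*v_r^2 = 0.5*3*5.532^2 = 45.9 J

45.9 J


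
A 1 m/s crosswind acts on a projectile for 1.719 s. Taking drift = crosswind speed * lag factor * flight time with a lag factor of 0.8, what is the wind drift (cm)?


drift = v_wind * lag * t = 1 * 0.8 * 1.719 = 1.3752 m ≈ 137.5 cm

137.5 cm


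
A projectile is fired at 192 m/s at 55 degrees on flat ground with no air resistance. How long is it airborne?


T = 2*v0*sin(theta)/g = 2*192*sin(55°)/9.81 = 32.06 s

32.06 s


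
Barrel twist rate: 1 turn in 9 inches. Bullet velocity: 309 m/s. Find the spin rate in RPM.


twist_m = 9*0.0254 = 0.2286 m
spin = v/twist = 309/0.2286 = 1351.706 rev/s
RPM = spin*60 = 1351.706*60 ≈ 81102 RPM

81102 RPM


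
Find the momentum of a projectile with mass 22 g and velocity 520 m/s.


p = m*v = 0.022*520 = 11.44 kg·m/s

11.44 kg·m/s


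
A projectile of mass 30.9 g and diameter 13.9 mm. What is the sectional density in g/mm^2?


SD = m/d^2 = 30.9/13.9^2 = 0.1599 g/mm^2

0.1599 g/mm^2


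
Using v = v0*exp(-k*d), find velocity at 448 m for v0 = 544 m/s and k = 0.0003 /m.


v = v0*exp(-k*d) = 544*exp(-0.0003*448) = 475.6 m/s

475.6 m/s


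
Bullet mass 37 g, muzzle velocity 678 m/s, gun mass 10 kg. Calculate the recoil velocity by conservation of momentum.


v_recoil = m_p * v_p / m_gun = 0.037 * 678 / 10 = 2.509 m/s

2.509 m/s


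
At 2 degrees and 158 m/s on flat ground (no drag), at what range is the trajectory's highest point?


R = v0^2*sin(2*theta)/g = 158^2*sin(2*2°)/9.81 = 177.513 m
apex_dist = R/2 = 177.513/2 = 88.76 m

88.76 m


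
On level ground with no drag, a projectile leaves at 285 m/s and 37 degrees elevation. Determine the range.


R = v0^2 * sin(2*theta) / g = 285^2 * sin(2*37°) / 9.81 = 7959 m

7959 m


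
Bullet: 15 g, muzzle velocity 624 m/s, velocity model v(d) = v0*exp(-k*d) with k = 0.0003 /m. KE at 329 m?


v = v0*exp(-k*d) = 624*exp(-0.0003*329) = 565.353 m/s
E = 0.5*m*v^2 = 0.5*0.015*565.353^2 = 2397 J

2397 J


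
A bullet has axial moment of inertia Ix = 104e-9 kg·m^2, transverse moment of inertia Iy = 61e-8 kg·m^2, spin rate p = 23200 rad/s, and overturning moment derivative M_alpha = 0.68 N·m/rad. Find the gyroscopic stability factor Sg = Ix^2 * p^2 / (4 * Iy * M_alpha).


Sg = Ix^2 * p^2 / (4 * Iy * M_alpha) = (104e-9)^2 * 23200^2 / (4 * 61e-8 * 0.68) = 3.509

3.509


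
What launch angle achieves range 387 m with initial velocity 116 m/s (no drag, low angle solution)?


sin(2*theta) = R*g/v0^2 = 387*9.81/116^2 = 0.28214, theta = arcsin(0.28214)/2 = 8.194°

8.194 degrees


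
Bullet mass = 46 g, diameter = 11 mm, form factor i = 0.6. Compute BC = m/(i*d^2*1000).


BC = m/(i*d^2*1000) = 46/(0.6 * 11^2 * 1000) = 0.0006336

0.0006336


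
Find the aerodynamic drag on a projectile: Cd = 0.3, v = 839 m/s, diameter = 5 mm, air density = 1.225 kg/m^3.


A = pi*(d/2)^2 = pi*(5/2000)^2 = 1.96350e-05 m^2
Fd = 0.5*Cd*rho*A*v^2 = 0.5*0.3*1.225*1.96350e-05*839^2 = 2.54 N

2.54 N


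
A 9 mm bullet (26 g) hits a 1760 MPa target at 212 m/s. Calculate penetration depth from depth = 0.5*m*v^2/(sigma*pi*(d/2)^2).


A = pi*(d/2)^2 = pi*(9/2)^2 = 63.6173 mm^2
E = 0.5*m*v^2 = 0.5*0.026*212^2 = 584.272 J
depth = E/(sigma*A) = 584.272 J / (1760 MPa * 63.6173 mm^2) = 584.272/(1760 * 63.6173) m = 0.00521828 m ≈ 5.218 mm

5.218 mm


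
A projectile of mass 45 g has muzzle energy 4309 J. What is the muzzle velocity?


v = sqrt(2*E/m) = sqrt(2*4309/0.045) = 437.6 m/s

437.6 m/s


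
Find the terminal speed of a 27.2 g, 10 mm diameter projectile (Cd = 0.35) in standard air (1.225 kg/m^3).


A = pi*(d/2)^2 = pi*(10/2000)^2 = 7.85398e-05 m^2
vt = sqrt(2mg/(Cd*rho*A)) = sqrt(2*0.0272*9.81/(0.35 * 1.225 * 7.85398e-05)) = 125.9 m/s

125.9 m/s


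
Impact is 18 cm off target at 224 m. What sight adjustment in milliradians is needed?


1 mrad subtends 1 cm per 10 m of range, so adj = error_cm / (dist_m / 10) = 18 / (224/10) = 0.8036 mrad

0.8036 mrad


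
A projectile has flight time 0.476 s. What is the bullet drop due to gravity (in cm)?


drop = 0.5*g*t^2 = 0.5*9.81*0.476^2 = 1.11136 m ≈ 111.1 cm

111.1 cm


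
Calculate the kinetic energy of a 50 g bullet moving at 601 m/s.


E = 0.5*m*v^2 = 0.5*0.05*601^2 = 9030 J

9030 J


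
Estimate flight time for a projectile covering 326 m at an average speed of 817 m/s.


t = d/v = 326/817 = 0.399 s

0.399 s


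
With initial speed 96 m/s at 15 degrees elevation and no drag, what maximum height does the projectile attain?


H = (v0*sin(theta))^2 / (2g) = (96*sin(15°))^2 / (2*9.81) = 31.47 m

31.47 m


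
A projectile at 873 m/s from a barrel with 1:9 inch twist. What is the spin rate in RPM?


twist_m = 9*0.0254 = 0.2286 m
spin = v/twist = 873/0.2286 = 3818.898 rev/s
RPM = spin*60 = 3818.898*60 ≈ 229134 RPM

229134 RPM


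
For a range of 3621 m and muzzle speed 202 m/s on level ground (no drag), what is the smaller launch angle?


sin(2*theta) = R*g/v0^2 = 3621*9.81/202^2 = 0.870552, theta = arcsin(0.870552)/2 = 30.26°

30.26 degrees


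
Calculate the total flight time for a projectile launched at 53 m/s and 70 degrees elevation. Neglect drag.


T = 2*v0*sin(theta)/g = 2*53*sin(70°)/9.81 = 10.15 s

10.15 s


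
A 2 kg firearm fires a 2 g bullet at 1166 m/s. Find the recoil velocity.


v_recoil = m_p * v_p / m_gun = 0.002 * 1166 / 2 = 1.166 m/s

1.166 m/s


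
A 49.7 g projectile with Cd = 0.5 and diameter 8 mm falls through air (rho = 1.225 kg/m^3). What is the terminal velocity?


A = pi*(d/2)^2 = pi*(8/2000)^2 = 5.02655e-05 m^2
vt = sqrt(2mg/(Cd*rho*A)) = sqrt(2*0.0497*9.81/(0.5 * 1.225 * 5.02655e-05)) = 178 m/s

178 m/s


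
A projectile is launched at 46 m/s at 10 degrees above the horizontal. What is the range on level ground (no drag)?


R = v0^2 * sin(2*theta) / g = 46^2 * sin(2*10°) / 9.81 = 73.77 m

73.77 m


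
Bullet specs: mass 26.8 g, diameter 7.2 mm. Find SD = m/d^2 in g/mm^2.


SD = m/d^2 = 26.8/7.2^2 = 0.517 g/mm^2

0.517 g/mm^2


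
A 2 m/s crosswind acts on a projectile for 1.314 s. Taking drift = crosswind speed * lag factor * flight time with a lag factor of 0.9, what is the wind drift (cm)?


drift = v_wind * lag * t = 2 * 0.9 * 1.314 = 2.3652 m ≈ 236.5 cm

236.5 cm


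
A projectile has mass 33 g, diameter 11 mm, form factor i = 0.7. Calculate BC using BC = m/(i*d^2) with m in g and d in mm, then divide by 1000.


BC = m/(i*d^2*1000) = 33/(0.7 * 11^2 * 1000) = 0.0003896

0.0003896


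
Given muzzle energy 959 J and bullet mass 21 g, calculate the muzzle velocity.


v = sqrt(2*E/m) = sqrt(2*959/0.021) = 302.2 m/s

302.2 m/s


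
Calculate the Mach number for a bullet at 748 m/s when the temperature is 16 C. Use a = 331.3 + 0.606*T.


a = 331.3 + 0.606*(16) = 340.996 m/s
M = v/a = 748/340.996 = 2.194

2.194


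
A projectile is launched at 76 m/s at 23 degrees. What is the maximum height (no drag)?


H = (v0*sin(theta))^2 / (2g) = (76*sin(23°))^2 / (2*9.81) = 44.95 m

44.95 m


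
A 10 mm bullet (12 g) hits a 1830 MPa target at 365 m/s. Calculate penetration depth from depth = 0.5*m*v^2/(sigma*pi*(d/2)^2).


A = pi*(d/2)^2 = pi*(10/2)^2 = 78.5398 mm^2
E = 0.5*m*v^2 = 0.5*0.012*365^2 = 799.35 J
depth = E/(sigma*A) = 799.35 J / (1830 MPa * 78.5398 mm^2) = 799.35/(1830 * 78.5398) m = 0.00556155 m ≈ 5.562 mm

5.562 mm


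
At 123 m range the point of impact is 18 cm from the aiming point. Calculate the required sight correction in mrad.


1 mrad subtends 1 cm per 10 m of range, so adj = error_cm / (dist_m / 10) = 18 / (123/10) = 1.463 mrad

1.463 mrad


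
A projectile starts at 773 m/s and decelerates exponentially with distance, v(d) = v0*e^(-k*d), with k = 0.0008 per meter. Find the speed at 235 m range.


v = v0*exp(-k*d) = 773*exp(-0.0008*235) = 640.5 m/s

640.5 m/s


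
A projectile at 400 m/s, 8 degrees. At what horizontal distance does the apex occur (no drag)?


R = v0^2*sin(2*theta)/g = 400^2*sin(2*8°)/9.81 = 4495.61 m
apex_dist = R/2 = 4495.61/2 = 2248 m

2248 m


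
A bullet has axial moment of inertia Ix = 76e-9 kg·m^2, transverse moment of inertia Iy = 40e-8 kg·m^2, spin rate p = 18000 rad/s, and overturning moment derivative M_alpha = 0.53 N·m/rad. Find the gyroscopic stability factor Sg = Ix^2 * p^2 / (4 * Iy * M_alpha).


Sg = Ix^2 * p^2 / (4 * Iy * M_alpha) = (76e-9)^2 * 18000^2 / (4 * 40e-8 * 0.53) = 2.207

2.207


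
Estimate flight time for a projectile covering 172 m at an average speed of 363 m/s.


t = d/v = 172/363 = 0.4738 s

0.4738 s


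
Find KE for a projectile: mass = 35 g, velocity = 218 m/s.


E = 0.5*m*v^2 = 0.5*0.035*218^2 = 831.7 J

831.7 J


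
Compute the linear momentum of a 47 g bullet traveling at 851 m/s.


p = m*v = 0.047*851 = 40 kg·m/s

40 kg·m/s


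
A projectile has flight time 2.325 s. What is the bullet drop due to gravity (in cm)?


drop = 0.5*g*t^2 = 0.5*9.81*2.325^2 = 26.5146 m ≈ 2651 cm

2651 cm


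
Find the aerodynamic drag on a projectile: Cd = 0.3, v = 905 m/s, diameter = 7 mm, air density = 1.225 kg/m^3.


A = pi*(d/2)^2 = pi*(7/2000)^2 = 3.84845e-05 m^2
Fd = 0.5*Cd*rho*A*v^2 = 0.5*0.3*1.225*3.84845e-05*905^2 = 5.792 N

5.792 N


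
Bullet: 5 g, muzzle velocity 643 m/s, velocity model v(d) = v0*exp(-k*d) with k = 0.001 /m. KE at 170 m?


v = v0*exp(-k*d) = 643*exp(-0.001*170) = 542.476 m/s
E = 0.5*m*v^2 = 0.5*0.005*542.476^2 = 735.7 J

735.7 J


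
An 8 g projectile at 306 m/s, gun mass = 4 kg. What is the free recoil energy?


v_r = m_p*v_p/m_gun = 0.008*306/4 = 0.612 m/s, E_r = 0.5*m_gun*v_r^2 = 0.5*4*0.612^2 = 0.7491 J

0.7491 J


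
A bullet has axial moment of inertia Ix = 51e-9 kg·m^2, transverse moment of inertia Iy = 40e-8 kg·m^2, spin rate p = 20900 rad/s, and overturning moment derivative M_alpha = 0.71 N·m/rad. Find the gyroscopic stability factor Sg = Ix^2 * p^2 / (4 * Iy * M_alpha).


Sg = Ix^2 * p^2 / (4 * Iy * M_alpha) = (51e-9)^2 * 20900^2 / (4 * 40e-8 * 0.71) = 1

1


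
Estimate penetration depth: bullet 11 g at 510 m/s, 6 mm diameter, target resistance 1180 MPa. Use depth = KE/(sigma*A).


A = pi*(d/2)^2 = pi*(6/2)^2 = 28.2743 mm^2
E = 0.5*m*v^2 = 0.5*0.011*510^2 = 1430.55 J
depth = E/(sigma*A) = 1430.55 J / (1180 MPa * 28.2743 mm^2) = 1430.55/(1180 * 28.2743) m = 0.0428774 m ≈ 42.88 mm

42.88 mm


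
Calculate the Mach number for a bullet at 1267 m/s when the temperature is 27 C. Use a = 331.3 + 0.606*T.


a = 331.3 + 0.606*(27) = 347.662 m/s
M = v/a = 1267/347.662 = 3.644

3.644


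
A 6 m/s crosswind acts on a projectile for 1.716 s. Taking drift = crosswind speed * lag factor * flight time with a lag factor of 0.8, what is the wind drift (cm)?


drift = v_wind * lag * t = 6 * 0.8 * 1.716 = 8.2368 m ≈ 823.7 cm

823.7 cm


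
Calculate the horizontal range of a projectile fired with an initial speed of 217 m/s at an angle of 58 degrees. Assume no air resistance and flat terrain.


R = v0^2 * sin(2*theta) / g = 217^2 * sin(2*58°) / 9.81 = 4314 m

4314 m


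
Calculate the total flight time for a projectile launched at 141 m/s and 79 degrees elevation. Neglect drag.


T = 2*v0*sin(theta)/g = 2*141*sin(79°)/9.81 = 28.22 s

28.22 s


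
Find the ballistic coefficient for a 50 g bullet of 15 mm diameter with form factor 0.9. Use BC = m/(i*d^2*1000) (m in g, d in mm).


BC = m/(i*d^2*1000) = 50/(0.9 * 15^2 * 1000) = 0.0002469

0.0002469


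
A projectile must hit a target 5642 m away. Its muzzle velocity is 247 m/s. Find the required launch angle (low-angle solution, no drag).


sin(2*theta) = R*g/v0^2 = 5642*9.81/247^2 = 0.907211, theta = arcsin(0.907211)/2 = 32.56°

32.56 degrees


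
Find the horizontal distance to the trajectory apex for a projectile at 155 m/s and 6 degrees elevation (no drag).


R = v0^2*sin(2*theta)/g = 155^2*sin(2*6°)/9.81 = 509.182 m
apex_dist = R/2 = 509.182/2 = 254.6 m

254.6 m


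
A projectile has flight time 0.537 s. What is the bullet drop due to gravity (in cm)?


drop = 0.5*g*t^2 = 0.5*9.81*0.537^2 = 1.41445 m ≈ 141.4 cm

141.4 cm


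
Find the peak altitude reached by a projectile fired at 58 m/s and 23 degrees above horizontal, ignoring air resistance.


H = (v0*sin(theta))^2 / (2g) = (58*sin(23°))^2 / (2*9.81) = 26.18 m

26.18 m


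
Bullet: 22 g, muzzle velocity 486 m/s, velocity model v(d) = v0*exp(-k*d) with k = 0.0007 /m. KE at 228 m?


v = v0*exp(-k*d) = 486*exp(-0.0007*228) = 414.308 m/s
E = 0.5*m*v^2 = 0.5*0.022*414.308^2 = 1888 J

1888 J


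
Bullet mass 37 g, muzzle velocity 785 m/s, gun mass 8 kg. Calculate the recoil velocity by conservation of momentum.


v_recoil = m_p * v_p / m_gun = 0.037 * 785 / 8 = 3.631 m/s

3.631 m/s


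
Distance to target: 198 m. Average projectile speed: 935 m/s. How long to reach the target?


t = d/v = 198/935 = 0.2118 s

0.2118 s


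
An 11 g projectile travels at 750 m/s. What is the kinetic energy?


E = 0.5*m*v^2 = 0.5*0.011*750^2 = 3094 J

3094 J


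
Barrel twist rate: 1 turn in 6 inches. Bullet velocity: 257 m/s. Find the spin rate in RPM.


twist_m = 6*0.0254 = 0.1524 m
spin = v/twist = 257/0.1524 = 1686.352 rev/s
RPM = spin*60 = 1686.352*60 ≈ 101181 RPM

101181 RPM


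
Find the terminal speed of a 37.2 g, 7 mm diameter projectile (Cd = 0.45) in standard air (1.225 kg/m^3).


A = pi*(d/2)^2 = pi*(7/2000)^2 = 3.84845e-05 m^2
vt = sqrt(2mg/(Cd*rho*A)) = sqrt(2*0.0372*9.81/(0.45 * 1.225 * 3.84845e-05)) = 185.5 m/s

185.5 m/s


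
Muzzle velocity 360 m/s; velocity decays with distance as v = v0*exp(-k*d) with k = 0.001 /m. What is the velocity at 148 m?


v = v0*exp(-k*d) = 360*exp(-0.001*148) = 310.5 m/s

310.5 m/s


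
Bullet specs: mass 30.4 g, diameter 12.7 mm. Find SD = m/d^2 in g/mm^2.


SD = m/d^2 = 30.4/12.7^2 = 0.1885 g/mm^2

0.1885 g/mm^2


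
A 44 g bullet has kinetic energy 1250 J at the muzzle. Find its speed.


v = sqrt(2*E/m) = sqrt(2*1250/0.044) = 238.4 m/s

238.4 m/s


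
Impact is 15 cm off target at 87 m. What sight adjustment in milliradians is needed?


1 mrad subtends 1 cm per 10 m of range, so adj = error_cm / (dist_m / 10) = 15 / (87/10) = 1.724 mrad

1.724 mrad


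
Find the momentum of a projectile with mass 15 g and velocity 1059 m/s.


p = m*v = 0.015*1059 = 15.88 kg·m/s

15.88 kg·m/s


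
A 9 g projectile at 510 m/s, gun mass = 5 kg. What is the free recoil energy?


v_r = m_p*v_p/m_gun = 0.009*510/5 = 0.918 m/s, E_r = 0.5*m_gun*v_r^2 = 0.5*5*0.918^2 = 2.107 J

2.107 J


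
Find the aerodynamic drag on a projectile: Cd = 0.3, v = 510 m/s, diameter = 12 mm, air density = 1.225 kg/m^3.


A = pi*(d/2)^2 = pi*(12/2000)^2 = 1.13097e-04 m^2
Fd = 0.5*Cd*rho*A*v^2 = 0.5*0.3*1.225*1.13097e-04*510^2 = 5.405 N

5.405 N


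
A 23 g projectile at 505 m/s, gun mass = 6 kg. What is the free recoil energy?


v_r = m_p*v_p/m_gun = 0.023*505/6 = 1.93583 m/s, E_r = 0.5*m_gun*v_r^2 = 0.5*6*1.93583^2 = 11.24 J

11.24 J


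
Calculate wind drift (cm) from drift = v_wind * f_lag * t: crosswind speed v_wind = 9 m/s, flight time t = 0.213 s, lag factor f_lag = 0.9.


drift = v_wind * lag * t = 9 * 0.9 * 0.213 = 1.7253 m ≈ 172.5 cm

172.5 cm


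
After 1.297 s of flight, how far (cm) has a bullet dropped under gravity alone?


drop = 0.5*g*t^2 = 0.5*9.81*1.297^2 = 8.25124 m ≈ 825.1 cm

825.1 cm


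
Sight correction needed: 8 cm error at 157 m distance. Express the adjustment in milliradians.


1 mrad subtends 1 cm per 10 m of range, so adj = error_cm / (dist_m / 10) = 8 / (157/10) = 0.5096 mrad

0.5096 mrad


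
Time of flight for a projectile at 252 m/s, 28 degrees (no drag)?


T = 2*v0*sin(theta)/g = 2*252*sin(28°)/9.81 = 24.12 s

24.12 s


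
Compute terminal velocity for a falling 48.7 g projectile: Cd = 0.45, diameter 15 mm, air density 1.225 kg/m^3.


A = pi*(d/2)^2 = pi*(15/2000)^2 = 1.76715e-04 m^2
vt = sqrt(2mg/(Cd*rho*A)) = sqrt(2*0.0487*9.81/(0.45 * 1.225 * 1.76715e-04)) = 99.04 m/s

99.04 m/s


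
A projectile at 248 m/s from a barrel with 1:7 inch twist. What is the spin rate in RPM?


twist_m = 7*0.0254 = 0.1778 m
spin = v/twist = 248/0.1778 = 1394.826 rev/s
RPM = spin*60 = 1394.826*60 ≈ 83690 RPM

83690 RPM


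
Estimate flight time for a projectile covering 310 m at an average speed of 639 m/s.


t = d/v = 310/639 = 0.4851 s

0.4851 s


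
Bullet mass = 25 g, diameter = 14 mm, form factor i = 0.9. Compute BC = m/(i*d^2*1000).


BC = m/(i*d^2*1000) = 25/(0.9 * 14^2 * 1000) = 0.0001417

0.0001417


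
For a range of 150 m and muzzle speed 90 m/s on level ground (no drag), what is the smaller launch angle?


sin(2*theta) = R*g/v0^2 = 150*9.81/90^2 = 0.181667, theta = arcsin(0.181667)/2 = 5.233°

5.233 degrees


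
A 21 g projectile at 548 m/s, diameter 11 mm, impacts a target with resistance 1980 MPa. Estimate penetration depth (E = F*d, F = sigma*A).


A = pi*(d/2)^2 = pi*(11/2)^2 = 95.0332 mm^2
E = 0.5*m*v^2 = 0.5*0.021*548^2 = 3153.19 J
depth = E/(sigma*A) = 3153.19 J / (1980 MPa * 95.0332 mm^2) = 3153.19/(1980 * 95.0332) m = 0.0167575 m ≈ 16.76 mm

16.76 mm


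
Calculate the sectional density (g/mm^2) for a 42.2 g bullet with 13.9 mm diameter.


SD = m/d^2 = 42.2/13.9^2 = 0.2184 g/mm^2

0.2184 g/mm^2


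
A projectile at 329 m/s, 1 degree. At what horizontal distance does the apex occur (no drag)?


R = v0^2*sin(2*theta)/g = 329^2*sin(2*1°)/9.81 = 385.072 m
apex_dist = R/2 = 385.072/2 = 192.5 m

192.5 m


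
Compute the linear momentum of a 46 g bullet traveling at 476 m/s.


p = m*v = 0.046*476 = 21.9 kg·m/s

21.9 kg·m/s


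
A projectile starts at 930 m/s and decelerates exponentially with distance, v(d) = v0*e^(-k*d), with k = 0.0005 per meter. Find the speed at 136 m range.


v = v0*exp(-k*d) = 930*exp(-0.0005*136) = 868.9 m/s

868.9 m/s


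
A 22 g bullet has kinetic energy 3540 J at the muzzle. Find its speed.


v = sqrt(2*E/m) = sqrt(2*3540/0.022) = 567.3 m/s

567.3 m/s


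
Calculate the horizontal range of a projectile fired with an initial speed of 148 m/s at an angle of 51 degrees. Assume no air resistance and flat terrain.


R = v0^2 * sin(2*theta) / g = 148^2 * sin(2*51°) / 9.81 = 2184 m

2184 m


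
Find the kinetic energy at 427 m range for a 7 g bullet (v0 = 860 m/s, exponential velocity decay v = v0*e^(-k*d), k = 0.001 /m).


v = v0*exp(-k*d) = 860*exp(-0.001*427) = 561.119 m/s
E = 0.5*m*v^2 = 0.5*0.007*561.119^2 = 1102 J

1102 J


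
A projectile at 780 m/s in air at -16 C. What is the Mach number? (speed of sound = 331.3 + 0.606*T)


a = 331.3 + 0.606*(-16) = 321.604 m/s
M = v/a = 780/321.604 = 2.425

2.425


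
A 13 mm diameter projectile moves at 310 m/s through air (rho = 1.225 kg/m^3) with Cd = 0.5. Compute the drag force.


A = pi*(d/2)^2 = pi*(13/2000)^2 = 1.32732e-04 m^2
Fd = 0.5*Cd*rho*A*v^2 = 0.5*0.5*1.225*1.32732e-04*310^2 = 3.906 N

3.906 N


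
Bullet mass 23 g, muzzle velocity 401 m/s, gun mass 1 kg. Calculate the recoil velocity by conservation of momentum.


v_recoil = m_p * v_p / m_gun = 0.023 * 401 / 1 = 9.223 m/s

9.223 m/s


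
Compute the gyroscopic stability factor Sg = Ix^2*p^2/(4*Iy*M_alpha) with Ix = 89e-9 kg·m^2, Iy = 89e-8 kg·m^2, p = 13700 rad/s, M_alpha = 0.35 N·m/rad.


Sg = Ix^2 * p^2 / (4 * Iy * M_alpha) = (89e-9)^2 * 13700^2 / (4 * 89e-8 * 0.35) = 1.193

1.193


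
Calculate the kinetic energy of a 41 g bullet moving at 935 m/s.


E = 0.5*m*v^2 = 0.5*0.041*935^2 = 17922 J

17922 J


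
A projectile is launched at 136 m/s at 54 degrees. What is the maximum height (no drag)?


H = (v0*sin(theta))^2 / (2g) = (136*sin(54°))^2 / (2*9.81) = 617 m

617 m


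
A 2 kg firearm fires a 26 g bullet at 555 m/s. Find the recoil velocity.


v_recoil = m_p * v_p / m_gun = 0.026 * 555 / 2 = 7.215 m/s

7.215 m/s


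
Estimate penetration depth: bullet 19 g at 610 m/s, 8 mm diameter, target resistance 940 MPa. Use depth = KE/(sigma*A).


A = pi*(d/2)^2 = pi*(8/2)^2 = 50.2655 mm^2
E = 0.5*m*v^2 = 0.5*0.019*610^2 = 3534.95 J
depth = E/(sigma*A) = 3534.95 J / (940 MPa * 50.2655 mm^2) = 3534.95/(940 * 50.2655) m = 0.0748145 m ≈ 74.81 mm

74.81 mm


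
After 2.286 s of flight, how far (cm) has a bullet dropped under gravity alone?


drop = 0.5*g*t^2 = 0.5*9.81*2.286^2 = 25.6325 m ≈ 2563 cm

2563 cm


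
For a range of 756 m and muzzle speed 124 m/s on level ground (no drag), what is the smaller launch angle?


sin(2*theta) = R*g/v0^2 = 756*9.81/124^2 = 0.482334, theta = arcsin(0.482334)/2 = 14.42°

14.42 degrees


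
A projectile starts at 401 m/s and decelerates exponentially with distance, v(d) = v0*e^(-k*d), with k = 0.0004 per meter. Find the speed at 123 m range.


v = v0*exp(-k*d) = 401*exp(-0.0004*123) = 381.7 m/s

381.7 m/s


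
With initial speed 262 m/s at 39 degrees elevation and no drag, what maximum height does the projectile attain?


H = (v0*sin(theta))^2 / (2g) = (262*sin(39°))^2 / (2*9.81) = 1386 m

1386 m


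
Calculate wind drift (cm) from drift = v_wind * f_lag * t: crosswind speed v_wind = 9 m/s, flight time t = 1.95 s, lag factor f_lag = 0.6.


drift = v_wind * lag * t = 9 * 0.6 * 1.95 = 10.53 m ≈ 1053 cm

1053 cm


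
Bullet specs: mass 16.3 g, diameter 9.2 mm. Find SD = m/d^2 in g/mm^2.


SD = m/d^2 = 16.3/9.2^2 = 0.1926 g/mm^2

0.1926 g/mm^2


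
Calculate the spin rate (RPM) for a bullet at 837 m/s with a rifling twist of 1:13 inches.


twist_m = 13*0.0254 = 0.3302 m
spin = v/twist = 837/0.3302 = 2534.827 rev/s
RPM = spin*60 = 2534.827*60 ≈ 152090 RPM

152090 RPM


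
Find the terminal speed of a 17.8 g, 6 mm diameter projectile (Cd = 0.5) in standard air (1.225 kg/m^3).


A = pi*(d/2)^2 = pi*(6/2000)^2 = 2.82743e-05 m^2
vt = sqrt(2mg/(Cd*rho*A)) = sqrt(2*0.0178*9.81/(0.5 * 1.225 * 2.82743e-05)) = 142 m/s

142 m/s


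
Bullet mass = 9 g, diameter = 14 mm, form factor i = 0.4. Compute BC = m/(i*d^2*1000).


BC = m/(i*d^2*1000) = 9/(0.4 * 14^2 * 1000) = 0.0001148

0.0001148


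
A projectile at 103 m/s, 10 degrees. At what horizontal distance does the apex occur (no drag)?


R = v0^2*sin(2*theta)/g = 103^2*sin(2*10°)/9.81 = 369.877 m
apex_dist = R/2 = 369.877/2 = 184.9 m

184.9 m


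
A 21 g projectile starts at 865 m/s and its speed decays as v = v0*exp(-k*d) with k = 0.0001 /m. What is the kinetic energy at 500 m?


v = v0*exp(-k*d) = 865*exp(-0.0001*500) = 822.813 m/s
E = 0.5*m*v^2 = 0.5*0.021*822.813^2 = 7109 J

7109 J


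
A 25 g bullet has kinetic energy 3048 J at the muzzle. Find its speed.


v = sqrt(2*E/m) = sqrt(2*3048/0.025) = 493.8 m/s

493.8 m/s


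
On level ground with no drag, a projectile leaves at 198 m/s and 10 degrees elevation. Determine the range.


R = v0^2 * sin(2*theta) / g = 198^2 * sin(2*10°) / 9.81 = 1367 m

1367 m


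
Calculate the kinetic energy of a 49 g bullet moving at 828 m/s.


E = 0.5*m*v^2 = 0.5*0.049*828^2 = 16797 J

16797 J


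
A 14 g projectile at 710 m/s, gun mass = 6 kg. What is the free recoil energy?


v_r = m_p*v_p/m_gun = 0.014*710/6 = 1.65667 m/s, E_r = 0.5*m_gun*v_r^2 = 0.5*6*1.65667^2 = 8.234 J

8.234 J


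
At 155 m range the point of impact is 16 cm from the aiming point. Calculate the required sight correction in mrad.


1 mrad subtends 1 cm per 10 m of range, so adj = error_cm / (dist_m / 10) = 16 / (155/10) = 1.032 mrad

1.032 mrad


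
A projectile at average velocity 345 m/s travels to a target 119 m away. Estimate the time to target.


t = d/v = 119/345 = 0.3449 s

0.3449 s


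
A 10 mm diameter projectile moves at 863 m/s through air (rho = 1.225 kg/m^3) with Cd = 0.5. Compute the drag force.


A = pi*(d/2)^2 = pi*(10/2000)^2 = 7.85398e-05 m^2
Fd = 0.5*Cd*rho*A*v^2 = 0.5*0.5*1.225*7.85398e-05*863^2 = 17.91 N

17.91 N


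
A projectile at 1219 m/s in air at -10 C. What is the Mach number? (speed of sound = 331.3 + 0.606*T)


a = 331.3 + 0.606*(-10) = 325.24 m/s
M = v/a = 1219/325.24 = 3.748

3.748


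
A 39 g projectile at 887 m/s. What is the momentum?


p = m*v = 0.039*887 = 34.59 kg·m/s

34.59 kg·m/s


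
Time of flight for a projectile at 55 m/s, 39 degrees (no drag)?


T = 2*v0*sin(theta)/g = 2*55*sin(39°)/9.81 = 7.057 s

7.057 s


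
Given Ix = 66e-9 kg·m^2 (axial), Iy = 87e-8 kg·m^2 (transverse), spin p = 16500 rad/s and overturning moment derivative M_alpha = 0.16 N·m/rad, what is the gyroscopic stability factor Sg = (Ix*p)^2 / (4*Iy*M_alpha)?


Sg = Ix^2 * p^2 / (4 * Iy * M_alpha) = (66e-9)^2 * 16500^2 / (4 * 87e-8 * 0.16) = 2.13

2.13


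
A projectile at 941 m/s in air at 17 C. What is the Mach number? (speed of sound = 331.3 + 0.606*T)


a = 331.3 + 0.606*(17) = 341.602 m/s
M = v/a = 941/341.602 = 2.755

2.755


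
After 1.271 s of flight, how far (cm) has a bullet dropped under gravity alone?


drop = 0.5*g*t^2 = 0.5*9.81*1.271^2 = 7.92374 m ≈ 792.4 cm

792.4 cm


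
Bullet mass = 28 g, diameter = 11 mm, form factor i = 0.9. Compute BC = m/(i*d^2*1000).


BC = m/(i*d^2*1000) = 28/(0.9 * 11^2 * 1000) = 0.0002571

0.0002571


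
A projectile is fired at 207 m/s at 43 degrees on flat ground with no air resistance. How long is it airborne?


T = 2*v0*sin(theta)/g = 2*207*sin(43°)/9.81 = 28.78 s

28.78 s


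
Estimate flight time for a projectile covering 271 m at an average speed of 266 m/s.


t = d/v = 271/266 = 1.019 s

1.019 s


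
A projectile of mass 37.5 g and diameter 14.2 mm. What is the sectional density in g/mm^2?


SD = m/d^2 = 37.5/14.2^2 = 0.186 g/mm^2

0.186 g/mm^2


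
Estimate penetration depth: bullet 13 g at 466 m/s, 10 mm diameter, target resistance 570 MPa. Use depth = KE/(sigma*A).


A = pi*(d/2)^2 = pi*(10/2)^2 = 78.5398 mm^2
E = 0.5*m*v^2 = 0.5*0.013*466^2 = 1411.51 J
depth = E/(sigma*A) = 1411.51 J / (570 MPa * 78.5398 mm^2) = 1411.51/(570 * 78.5398) m = 0.0315297 m ≈ 31.53 mm

31.53 mm


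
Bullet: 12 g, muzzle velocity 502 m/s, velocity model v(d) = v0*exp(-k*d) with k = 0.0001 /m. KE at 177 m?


v = v0*exp(-k*d) = 502*exp(-0.0001*177) = 493.193 m/s
E = 0.5*m*v^2 = 0.5*0.012*493.193^2 = 1459 J

1459 J


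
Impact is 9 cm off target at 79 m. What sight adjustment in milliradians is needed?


1 mrad subtends 1 cm per 10 m of range, so adj = error_cm / (dist_m / 10) = 9 / (79/10) = 1.139 mrad

1.139 mrad


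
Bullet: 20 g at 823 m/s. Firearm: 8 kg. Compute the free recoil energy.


v_r = m_p*v_p/m_gun = 0.02*823/8 = 2.0575 m/s, E_r = 0.5*m_gun*v_r^2 = 0.5*8*2.0575^2 = 16.93 J

16.93 J


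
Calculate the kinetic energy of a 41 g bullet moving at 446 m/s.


E = 0.5*m*v^2 = 0.5*0.041*446^2 = 4078 J

4078 J


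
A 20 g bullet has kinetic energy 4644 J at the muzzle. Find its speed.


v = sqrt(2*E/m) = sqrt(2*4644/0.02) = 681.5 m/s

681.5 m/s


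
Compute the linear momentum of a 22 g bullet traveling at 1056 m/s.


p = m*v = 0.022*1056 = 23.23 kg·m/s

23.23 kg·m/s


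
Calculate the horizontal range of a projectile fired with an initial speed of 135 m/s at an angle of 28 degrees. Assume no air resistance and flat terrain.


R = v0^2 * sin(2*theta) / g = 135^2 * sin(2*28°) / 9.81 = 1540 m

1540 m


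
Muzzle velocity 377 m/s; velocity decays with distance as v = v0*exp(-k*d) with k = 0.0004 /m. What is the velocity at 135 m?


v = v0*exp(-k*d) = 377*exp(-0.0004*135) = 357.2 m/s

357.2 m/s


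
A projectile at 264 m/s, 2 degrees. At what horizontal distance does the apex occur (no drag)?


R = v0^2*sin(2*theta)/g = 264^2*sin(2*2°)/9.81 = 495.591 m
apex_dist = R/2 = 495.591/2 = 247.8 m

247.8 m


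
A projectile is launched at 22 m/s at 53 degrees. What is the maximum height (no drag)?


H = (v0*sin(theta))^2 / (2g) = (22*sin(53°))^2 / (2*9.81) = 15.73 m

15.73 m


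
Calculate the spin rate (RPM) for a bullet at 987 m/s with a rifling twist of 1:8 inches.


twist_m = 8*0.0254 = 0.2032 m
spin = v/twist = 987/0.2032 = 4857.283 rev/s
RPM = spin*60 = 4857.283*60 ≈ 291437 RPM

291437 RPM


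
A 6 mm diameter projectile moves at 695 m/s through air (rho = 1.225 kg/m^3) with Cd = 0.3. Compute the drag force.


A = pi*(d/2)^2 = pi*(6/2000)^2 = 2.82743e-05 m^2
Fd = 0.5*Cd*rho*A*v^2 = 0.5*0.3*1.225*2.82743e-05*695^2 = 2.51 N

2.51 N


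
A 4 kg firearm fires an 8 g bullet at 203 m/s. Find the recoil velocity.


v_recoil = m_p * v_p / m_gun = 0.008 * 203 / 4 = 0.406 m/s

0.406 m/s


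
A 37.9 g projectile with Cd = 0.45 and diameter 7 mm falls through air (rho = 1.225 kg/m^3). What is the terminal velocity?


A = pi*(d/2)^2 = pi*(7/2000)^2 = 3.84845e-05 m^2
vt = sqrt(2mg/(Cd*rho*A)) = sqrt(2*0.0379*9.81/(0.45 * 1.225 * 3.84845e-05)) = 187.2 m/s

187.2 m/s


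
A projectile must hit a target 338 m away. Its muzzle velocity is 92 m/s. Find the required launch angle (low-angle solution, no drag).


sin(2*theta) = R*g/v0^2 = 338*9.81/92^2 = 0.391751, theta = arcsin(0.391751)/2 = 11.53°

11.53 degrees


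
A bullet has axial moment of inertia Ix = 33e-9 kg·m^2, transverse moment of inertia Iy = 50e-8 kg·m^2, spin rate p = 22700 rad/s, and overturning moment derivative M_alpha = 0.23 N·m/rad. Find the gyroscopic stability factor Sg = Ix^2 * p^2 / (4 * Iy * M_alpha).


Sg = Ix^2 * p^2 / (4 * Iy * M_alpha) = (33e-9)^2 * 22700^2 / (4 * 50e-8 * 0.23) = 1.22

1.22


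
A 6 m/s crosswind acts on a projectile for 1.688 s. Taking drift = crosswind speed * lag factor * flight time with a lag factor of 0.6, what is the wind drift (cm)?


drift = v_wind * lag * t = 6 * 0.6 * 1.688 = 6.0768 m ≈ 607.7 cm

607.7 cm


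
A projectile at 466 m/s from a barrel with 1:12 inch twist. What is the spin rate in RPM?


twist_m = 12*0.0254 = 0.3048 m
spin = v/twist = 466/0.3048 = 1528.871 rev/s
RPM = spin*60 = 1528.871*60 ≈ 91732 RPM

91732 RPM


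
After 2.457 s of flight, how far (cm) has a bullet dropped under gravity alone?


drop = 0.5*g*t^2 = 0.5*9.81*2.457^2 = 29.6107 m ≈ 2961 cm

2961 cm


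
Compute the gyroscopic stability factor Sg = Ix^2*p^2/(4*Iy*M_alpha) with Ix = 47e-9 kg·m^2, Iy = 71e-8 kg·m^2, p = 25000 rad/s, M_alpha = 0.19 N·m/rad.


Sg = Ix^2 * p^2 / (4 * Iy * M_alpha) = (47e-9)^2 * 25000^2 / (4 * 71e-8 * 0.19) = 2.559

2.559


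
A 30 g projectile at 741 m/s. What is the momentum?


p = m*v = 0.03*741 = 22.23 kg·m/s

22.23 kg·m/s


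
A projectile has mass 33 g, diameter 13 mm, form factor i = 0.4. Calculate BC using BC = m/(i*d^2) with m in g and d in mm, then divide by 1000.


BC = m/(i*d^2*1000) = 33/(0.4 * 13^2 * 1000) = 0.0004882

0.0004882


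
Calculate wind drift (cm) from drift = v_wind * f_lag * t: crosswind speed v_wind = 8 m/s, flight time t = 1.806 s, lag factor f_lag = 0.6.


drift = v_wind * lag * t = 8 * 0.6 * 1.806 = 8.6688 m ≈ 866.9 cm

866.9 cm


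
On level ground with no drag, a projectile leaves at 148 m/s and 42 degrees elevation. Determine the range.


R = v0^2 * sin(2*theta) / g = 148^2 * sin(2*42°) / 9.81 = 2221 m

2221 m


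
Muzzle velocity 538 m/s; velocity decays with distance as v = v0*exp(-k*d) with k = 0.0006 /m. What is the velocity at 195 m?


v = v0*exp(-k*d) = 538*exp(-0.0006*195) = 478.6 m/s

478.6 m/s


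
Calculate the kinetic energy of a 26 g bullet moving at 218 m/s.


E = 0.5*m*v^2 = 0.5*0.026*218^2 = 617.8 J

617.8 J


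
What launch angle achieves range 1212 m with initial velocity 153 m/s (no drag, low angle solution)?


sin(2*theta) = R*g/v0^2 = 1212*9.81/153^2 = 0.507912, theta = arcsin(0.507912)/2 = 15.26°

15.26 degrees


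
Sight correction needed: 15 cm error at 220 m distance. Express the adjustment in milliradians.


1 mrad subtends 1 cm per 10 m of range, so adj = error_cm / (dist_m / 10) = 15 / (220/10) = 0.6818 mrad

0.6818 mrad


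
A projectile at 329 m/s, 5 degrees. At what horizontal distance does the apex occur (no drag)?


R = v0^2*sin(2*theta)/g = 329^2*sin(2*5°)/9.81 = 1915.99 m
apex_dist = R/2 = 1915.99/2 = 958 m

958 m


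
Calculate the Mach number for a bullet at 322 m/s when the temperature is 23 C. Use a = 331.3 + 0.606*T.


a = 331.3 + 0.606*(23) = 345.238 m/s
M = v/a = 322/345.238 = 0.9327

0.9327


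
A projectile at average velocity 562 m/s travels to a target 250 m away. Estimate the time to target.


t = d/v = 250/562 = 0.4448 s

0.4448 s


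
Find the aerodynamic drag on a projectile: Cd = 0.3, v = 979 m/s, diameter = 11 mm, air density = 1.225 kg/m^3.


A = pi*(d/2)^2 = pi*(11/2000)^2 = 9.50332e-05 m^2
Fd = 0.5*Cd*rho*A*v^2 = 0.5*0.3*1.225*9.50332e-05*979^2 = 16.74 N

16.74 N


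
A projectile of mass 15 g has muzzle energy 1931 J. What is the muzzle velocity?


v = sqrt(2*E/m) = sqrt(2*1931/0.015) = 507.4 m/s

507.4 m/s


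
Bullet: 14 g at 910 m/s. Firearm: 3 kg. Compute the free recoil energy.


v_r = m_p*v_p/m_gun = 0.014*910/3 = 4.24667 m/s, E_r = 0.5*m_gun*v_r^2 = 0.5*3*4.24667^2 = 27.05 J

27.05 J


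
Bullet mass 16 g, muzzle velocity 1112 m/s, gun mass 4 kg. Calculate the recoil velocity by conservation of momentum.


v_recoil = m_p * v_p / m_gun = 0.016 * 1112 / 4 = 4.448 m/s

4.448 m/s


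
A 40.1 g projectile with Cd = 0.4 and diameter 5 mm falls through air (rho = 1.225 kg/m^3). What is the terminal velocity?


A = pi*(d/2)^2 = pi*(5/2000)^2 = 1.96350e-05 m^2
vt = sqrt(2mg/(Cd*rho*A)) = sqrt(2*0.0401*9.81/(0.4 * 1.225 * 1.96350e-05)) = 286 m/s

286 m/s


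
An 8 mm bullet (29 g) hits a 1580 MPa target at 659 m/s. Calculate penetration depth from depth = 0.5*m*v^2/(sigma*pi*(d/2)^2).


A = pi*(d/2)^2 = pi*(8/2)^2 = 50.2655 mm^2
E = 0.5*m*v^2 = 0.5*0.029*659^2 = 6297.07 J
depth = E/(sigma*A) = 6297.07 J / (1580 MPa * 50.2655 mm^2) = 6297.07/(1580 * 50.2655) m = 0.0792888 m ≈ 79.29 mm

79.29 mm


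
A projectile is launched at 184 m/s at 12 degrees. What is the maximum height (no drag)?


H = (v0*sin(theta))^2 / (2g) = (184*sin(12°))^2 / (2*9.81) = 74.59 m

74.59 m


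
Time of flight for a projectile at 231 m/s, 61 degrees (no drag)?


T = 2*v0*sin(theta)/g = 2*231*sin(61°)/9.81 = 41.19 s

41.19 s


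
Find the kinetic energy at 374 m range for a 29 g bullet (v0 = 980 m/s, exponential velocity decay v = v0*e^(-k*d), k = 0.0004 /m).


v = v0*exp(-k*d) = 980*exp(-0.0004*374) = 843.831 m/s
E = 0.5*m*v^2 = 0.5*0.029*843.831^2 = 10325 J

10325 J


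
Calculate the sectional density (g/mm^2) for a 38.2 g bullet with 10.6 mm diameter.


SD = m/d^2 = 38.2/10.6^2 = 0.34 g/mm^2

0.34 g/mm^2


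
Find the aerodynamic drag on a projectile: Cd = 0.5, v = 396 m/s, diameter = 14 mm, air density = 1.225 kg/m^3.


A = pi*(d/2)^2 = pi*(14/2000)^2 = 1.53938e-04 m^2
Fd = 0.5*Cd*rho*A*v^2 = 0.5*0.5*1.225*1.53938e-04*396^2 = 7.393 N

7.393 N


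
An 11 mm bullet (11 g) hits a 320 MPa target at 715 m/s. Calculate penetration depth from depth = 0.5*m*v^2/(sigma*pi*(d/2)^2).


A = pi*(d/2)^2 = pi*(11/2)^2 = 95.0332 mm^2
E = 0.5*m*v^2 = 0.5*0.011*715^2 = 2811.74 J
depth = E/(sigma*A) = 2811.74 J / (320 MPa * 95.0332 mm^2) = 2811.74/(320 * 95.0332) m = 0.0924591 m ≈ 92.46 mm

92.46 mm


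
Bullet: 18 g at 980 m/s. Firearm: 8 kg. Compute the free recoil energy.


v_r = m_p*v_p/m_gun = 0.018*980/8 = 2.205 m/s, E_r = 0.5*m_gun*v_r^2 = 0.5*8*2.205^2 = 19.45 J

19.45 J


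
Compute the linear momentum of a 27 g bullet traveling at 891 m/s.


p = m*v = 0.027*891 = 24.06 kg·m/s

24.06 kg·m/s


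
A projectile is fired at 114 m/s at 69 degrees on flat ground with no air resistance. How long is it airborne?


T = 2*v0*sin(theta)/g = 2*114*sin(69°)/9.81 = 21.7 s

21.7 s


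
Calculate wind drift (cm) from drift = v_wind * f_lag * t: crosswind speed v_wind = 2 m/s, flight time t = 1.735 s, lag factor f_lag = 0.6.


drift = v_wind * lag * t = 2 * 0.6 * 1.735 = 2.082 m ≈ 208.2 cm

208.2 cm


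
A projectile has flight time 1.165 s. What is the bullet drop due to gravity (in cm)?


drop = 0.5*g*t^2 = 0.5*9.81*1.165^2 = 6.65719 m ≈ 665.7 cm

665.7 cm


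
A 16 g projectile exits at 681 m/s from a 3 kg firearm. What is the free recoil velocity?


v_recoil = m_p * v_p / m_gun = 0.016 * 681 / 3 = 3.632 m/s

3.632 m/s


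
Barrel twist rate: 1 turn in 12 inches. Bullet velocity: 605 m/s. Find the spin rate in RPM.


twist_m = 12*0.0254 = 0.3048 m
spin = v/twist = 605/0.3048 = 1984.908 rev/s
RPM = spin*60 = 1984.908*60 ≈ 119094 RPM

119094 RPM


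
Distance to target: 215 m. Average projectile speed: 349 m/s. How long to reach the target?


t = d/v = 215/349 = 0.616 s

0.616 s


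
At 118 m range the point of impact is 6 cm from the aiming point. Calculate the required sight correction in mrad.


1 mrad subtends 1 cm per 10 m of range, so adj = error_cm / (dist_m / 10) = 6 / (118/10) = 0.5085 mrad

0.5085 mrad


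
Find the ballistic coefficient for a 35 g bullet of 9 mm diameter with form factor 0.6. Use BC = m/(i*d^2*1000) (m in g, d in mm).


BC = m/(i*d^2*1000) = 35/(0.6 * 9^2 * 1000) = 0.0007202

0.0007202


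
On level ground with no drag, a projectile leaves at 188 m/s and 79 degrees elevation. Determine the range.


R = v0^2 * sin(2*theta) / g = 188^2 * sin(2*79°) / 9.81 = 1350 m

1350 m


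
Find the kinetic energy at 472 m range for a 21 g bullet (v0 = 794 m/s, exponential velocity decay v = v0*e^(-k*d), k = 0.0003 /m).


v = v0*exp(-k*d) = 794*exp(-0.0003*472) = 689.167 m/s
E = 0.5*m*v^2 = 0.5*0.021*689.167^2 = 4987 J

4987 J


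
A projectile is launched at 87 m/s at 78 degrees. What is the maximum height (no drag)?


H = (v0*sin(theta))^2 / (2g) = (87*sin(78°))^2 / (2*9.81) = 369.1 m

369.1 m


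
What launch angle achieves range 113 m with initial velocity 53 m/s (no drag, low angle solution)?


sin(2*theta) = R*g/v0^2 = 113*9.81/53^2 = 0.394635, theta = arcsin(0.394635)/2 = 11.62°

11.62 degrees


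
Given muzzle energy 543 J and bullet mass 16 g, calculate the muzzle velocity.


v = sqrt(2*E/m) = sqrt(2*543/0.016) = 260.5 m/s

260.5 m/s


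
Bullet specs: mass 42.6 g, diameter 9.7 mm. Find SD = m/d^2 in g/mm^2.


SD = m/d^2 = 42.6/9.7^2 = 0.4528 g/mm^2

0.4528 g/mm^2


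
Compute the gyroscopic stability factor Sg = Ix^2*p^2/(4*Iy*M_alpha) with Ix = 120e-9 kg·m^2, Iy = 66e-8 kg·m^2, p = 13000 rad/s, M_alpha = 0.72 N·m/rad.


Sg = Ix^2 * p^2 / (4 * Iy * M_alpha) = (120e-9)^2 * 13000^2 / (4 * 66e-8 * 0.72) = 1.28

1.28


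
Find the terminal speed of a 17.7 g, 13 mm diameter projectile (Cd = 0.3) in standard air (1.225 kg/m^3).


A = pi*(d/2)^2 = pi*(13/2000)^2 = 1.32732e-04 m^2
vt = sqrt(2mg/(Cd*rho*A)) = sqrt(2*0.0177*9.81/(0.3 * 1.225 * 1.32732e-04)) = 84.38 m/s

84.38 m/s


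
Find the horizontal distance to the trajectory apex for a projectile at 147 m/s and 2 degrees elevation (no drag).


R = v0^2*sin(2*theta)/g = 147^2*sin(2*2°)/9.81 = 153.656 m
apex_dist = R/2 = 153.656/2 = 76.83 m

76.83 m


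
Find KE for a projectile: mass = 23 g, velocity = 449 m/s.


E = 0.5*m*v^2 = 0.5*0.023*449^2 = 2318 J

2318 J
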